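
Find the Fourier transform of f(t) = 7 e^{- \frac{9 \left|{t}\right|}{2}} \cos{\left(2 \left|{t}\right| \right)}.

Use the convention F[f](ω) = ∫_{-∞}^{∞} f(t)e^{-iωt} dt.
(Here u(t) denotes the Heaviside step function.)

F(ω) = \frac{252 \left(4 \omega^{2} + 97\right)}{16 \omega^{4} + 520 \omega^{2} + 9409}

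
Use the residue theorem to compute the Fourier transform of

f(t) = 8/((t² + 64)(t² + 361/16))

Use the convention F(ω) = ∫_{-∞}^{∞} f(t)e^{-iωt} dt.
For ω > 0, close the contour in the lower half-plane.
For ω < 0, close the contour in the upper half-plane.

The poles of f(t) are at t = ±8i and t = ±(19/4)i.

Let g(z) = f(z)e^{-iωz}; for large |z| the factor e^{-iωz} decays in the lower half-plane when ω > 0 and in the upper half-plane when ω < 0.

Case ω > 0 (lower half-plane, clockwise contour ⇒ F(ω) = -2πi·ΣRes):
  Res_{z = - 8 i} g(z) = - \frac{8 i e^{- 8 \omega}}{663}
  Res_{z = - \frac{19 i}{4}} g(z) = \frac{256 i e^{- \frac{19 \omega}{4}}}{12597}
  F(ω) = -2πi·ΣRes = - \frac{16 \pi e^{- 8 \omega}}{663} + \frac{512 \pi e^{- \frac{19 \omega}{4}}}{12597}

Case ω < 0 (upper half-plane, counterclockwise contour ⇒ F(ω) = +2πi·ΣRes):
  Res_{z = 8 i} g(z) = \frac{8 i e^{8 \omega}}{663}
  Res_{z = \frac{19 i}{4}} g(z) = - \frac{256 i e^{\frac{19 \omega}{4}}}{12597}
  F(ω) = 2πi·ΣRes = \frac{16 \pi \left(32 e^{\frac{19 \omega}{4}} - 19 e^{8 \omega}\right)}{12597}

Both cases combine into a single formula in |ω|:

F(ω) = - \frac{16 \pi e^{- 8 \left|{\omega}\right|}}{663} + \frac{512 \pi e^{- \frac{19 \left|{\omega}\right|}{4}}}{12597}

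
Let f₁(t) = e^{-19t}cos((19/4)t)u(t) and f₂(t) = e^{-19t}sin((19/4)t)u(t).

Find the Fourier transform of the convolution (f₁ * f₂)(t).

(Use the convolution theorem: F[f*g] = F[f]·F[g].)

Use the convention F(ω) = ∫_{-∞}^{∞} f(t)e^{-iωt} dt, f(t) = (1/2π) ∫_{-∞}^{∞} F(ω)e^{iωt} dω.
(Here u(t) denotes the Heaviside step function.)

F[f₁*f₂](ω) = \frac{1216 \left(i \omega + 19\right)}{\left(16 \left(i \omega + 19\right)^{2} + 361\right)^{2}}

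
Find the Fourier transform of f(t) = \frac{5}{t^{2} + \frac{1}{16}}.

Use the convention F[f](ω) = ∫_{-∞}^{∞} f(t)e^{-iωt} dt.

F(ω) = 20 \pi e^{- \frac{\left|{\omega}\right|}{4}}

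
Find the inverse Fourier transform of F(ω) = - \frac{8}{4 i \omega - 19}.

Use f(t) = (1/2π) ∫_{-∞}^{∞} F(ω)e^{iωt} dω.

f(t) = 2 e^{\frac{19 t}{4}} u\left(- t\right)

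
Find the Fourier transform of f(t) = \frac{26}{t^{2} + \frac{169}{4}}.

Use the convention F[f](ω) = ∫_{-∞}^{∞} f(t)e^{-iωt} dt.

F(ω) = 4 \pi e^{- \frac{13 \left|{\omega}\right|}{2}}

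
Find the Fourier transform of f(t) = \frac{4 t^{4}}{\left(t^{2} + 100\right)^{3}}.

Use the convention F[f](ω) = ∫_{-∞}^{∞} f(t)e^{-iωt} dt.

F(ω) = \frac{\pi \left(100 \omega^{2} - 50 \left|{\omega}\right| + 3\right) e^{- 10 \left|{\omega}\right|}}{20}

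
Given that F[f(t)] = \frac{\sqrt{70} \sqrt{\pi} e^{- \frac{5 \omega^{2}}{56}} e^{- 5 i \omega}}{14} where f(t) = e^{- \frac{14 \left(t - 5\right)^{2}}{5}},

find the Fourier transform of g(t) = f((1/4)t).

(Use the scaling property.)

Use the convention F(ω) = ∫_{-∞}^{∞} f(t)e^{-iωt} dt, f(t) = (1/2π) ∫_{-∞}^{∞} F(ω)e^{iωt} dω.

F[g](ω) = \frac{2 \sqrt{70} \sqrt{\pi} e^{- \frac{10 \omega \left(\omega + 14 i\right)}{7}}}{7}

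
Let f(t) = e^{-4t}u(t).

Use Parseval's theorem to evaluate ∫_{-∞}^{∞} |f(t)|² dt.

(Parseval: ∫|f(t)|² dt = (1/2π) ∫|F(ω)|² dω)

∫|f(t)|² dt = \frac{1}{8}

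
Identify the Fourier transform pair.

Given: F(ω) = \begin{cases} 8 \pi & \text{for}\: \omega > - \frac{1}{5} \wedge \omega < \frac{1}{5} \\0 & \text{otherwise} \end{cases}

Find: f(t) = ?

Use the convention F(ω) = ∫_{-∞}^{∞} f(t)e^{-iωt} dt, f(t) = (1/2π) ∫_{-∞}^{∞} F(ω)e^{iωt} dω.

f(t) = \frac{8 \sin{\left(\frac{t}{5} \right)}}{t}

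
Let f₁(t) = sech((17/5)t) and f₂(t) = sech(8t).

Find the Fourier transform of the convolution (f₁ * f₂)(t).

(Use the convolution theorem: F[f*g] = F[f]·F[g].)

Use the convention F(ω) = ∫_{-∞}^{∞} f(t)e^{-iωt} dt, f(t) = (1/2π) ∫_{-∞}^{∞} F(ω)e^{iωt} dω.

F[f₁*f₂](ω) = \frac{5 \pi^{2}}{136 \cosh{\left(\frac{\pi \omega}{16} \right)} \cosh{\left(\frac{5 \pi \omega}{34} \right)}}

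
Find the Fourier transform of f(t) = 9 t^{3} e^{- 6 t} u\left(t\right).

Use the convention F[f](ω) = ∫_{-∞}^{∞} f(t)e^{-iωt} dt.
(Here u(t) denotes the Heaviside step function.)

F(ω) = \frac{54}{\left(i \omega + 6\right)^{4}}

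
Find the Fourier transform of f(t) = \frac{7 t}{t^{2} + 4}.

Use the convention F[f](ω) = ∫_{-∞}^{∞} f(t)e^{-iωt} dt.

F(ω) = - 7 i \pi e^{- 2 \left|{\omega}\right|} \operatorname{sign}{\left(\omega \right)}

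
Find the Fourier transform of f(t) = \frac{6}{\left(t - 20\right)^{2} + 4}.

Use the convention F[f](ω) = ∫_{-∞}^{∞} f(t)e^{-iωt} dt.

F(ω) = 3 \pi e^{- 20 i \omega - 2 \left|{\omega}\right|}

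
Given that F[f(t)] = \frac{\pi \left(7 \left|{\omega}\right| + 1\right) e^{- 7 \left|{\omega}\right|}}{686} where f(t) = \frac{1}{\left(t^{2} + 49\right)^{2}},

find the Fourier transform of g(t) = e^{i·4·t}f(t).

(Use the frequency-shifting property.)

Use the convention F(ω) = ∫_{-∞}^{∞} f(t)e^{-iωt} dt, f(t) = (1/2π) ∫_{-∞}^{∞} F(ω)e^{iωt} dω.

F[g](ω) = \frac{\pi \left(7 \left|{\omega - 4}\right| + 1\right) e^{- 7 \left|{\omega - 4}\right|}}{686}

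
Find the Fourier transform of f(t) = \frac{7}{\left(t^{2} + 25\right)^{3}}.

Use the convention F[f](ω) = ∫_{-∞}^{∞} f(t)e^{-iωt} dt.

F(ω) = \frac{7 \pi \left(25 \omega^{2} + 15 \left|{\omega}\right| + 3\right) e^{- 5 \left|{\omega}\right|}}{25000}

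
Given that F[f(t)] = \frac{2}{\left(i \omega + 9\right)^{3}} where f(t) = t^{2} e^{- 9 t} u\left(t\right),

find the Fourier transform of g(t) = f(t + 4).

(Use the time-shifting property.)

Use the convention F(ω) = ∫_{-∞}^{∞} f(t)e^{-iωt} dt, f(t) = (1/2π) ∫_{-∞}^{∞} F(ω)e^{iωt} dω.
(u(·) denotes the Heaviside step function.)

F[g](ω) = \frac{2 e^{4 i \omega}}{\left(i \omega + 9\right)^{3}}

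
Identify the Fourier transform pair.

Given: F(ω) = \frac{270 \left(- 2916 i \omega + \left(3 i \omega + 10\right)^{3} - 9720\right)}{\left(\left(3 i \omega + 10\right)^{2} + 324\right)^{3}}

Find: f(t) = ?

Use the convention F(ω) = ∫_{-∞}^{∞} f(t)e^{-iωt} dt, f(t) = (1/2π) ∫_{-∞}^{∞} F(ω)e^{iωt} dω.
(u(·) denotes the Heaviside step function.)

f(t) = 5 t^{2} e^{- \frac{10 t}{3}} \cos{\left(6 t \right)} u\left(t\right)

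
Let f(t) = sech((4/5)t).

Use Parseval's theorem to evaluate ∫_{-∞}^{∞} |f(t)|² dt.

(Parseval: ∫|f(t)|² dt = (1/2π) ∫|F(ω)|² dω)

∫|f(t)|² dt = \frac{5}{2}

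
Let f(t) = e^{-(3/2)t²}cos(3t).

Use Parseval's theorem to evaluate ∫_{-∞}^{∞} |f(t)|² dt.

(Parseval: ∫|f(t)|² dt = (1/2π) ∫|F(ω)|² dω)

∫|f(t)|² dt = \frac{\sqrt{3} \sqrt{\pi} \left(1 + e^{3}\right)}{6 e^{3}}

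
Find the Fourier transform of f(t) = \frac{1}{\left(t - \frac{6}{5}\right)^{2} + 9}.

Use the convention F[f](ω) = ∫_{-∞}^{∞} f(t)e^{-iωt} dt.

F(ω) = \frac{\pi e^{- \frac{6 i \omega}{5} - 3 \left|{\omega}\right|}}{3}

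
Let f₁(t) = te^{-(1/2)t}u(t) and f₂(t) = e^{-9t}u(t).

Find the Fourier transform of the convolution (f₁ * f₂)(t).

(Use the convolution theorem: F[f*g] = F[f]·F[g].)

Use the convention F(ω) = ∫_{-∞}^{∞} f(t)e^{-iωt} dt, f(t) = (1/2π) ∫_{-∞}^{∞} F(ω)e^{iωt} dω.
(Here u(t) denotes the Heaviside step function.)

F[f₁*f₂](ω) = \frac{4}{\left(i \omega + 9\right) \left(2 i \omega + 1\right)^{2}}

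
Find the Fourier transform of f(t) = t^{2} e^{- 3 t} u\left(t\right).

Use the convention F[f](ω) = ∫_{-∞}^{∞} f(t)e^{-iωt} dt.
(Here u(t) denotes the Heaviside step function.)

F(ω) = \frac{2}{\left(i \omega + 3\right)^{3}}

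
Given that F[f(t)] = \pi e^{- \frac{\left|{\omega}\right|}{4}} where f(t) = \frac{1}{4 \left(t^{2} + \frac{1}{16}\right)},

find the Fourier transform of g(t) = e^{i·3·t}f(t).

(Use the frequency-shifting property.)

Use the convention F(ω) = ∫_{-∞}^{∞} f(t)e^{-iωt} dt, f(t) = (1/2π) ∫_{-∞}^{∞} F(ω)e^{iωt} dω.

F[g](ω) = \pi e^{- \frac{\left|{\omega - 3}\right|}{4}}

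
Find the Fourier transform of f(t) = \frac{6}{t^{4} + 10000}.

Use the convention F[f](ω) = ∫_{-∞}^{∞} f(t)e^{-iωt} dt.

F(ω) = \frac{3 \pi e^{- 5 \sqrt{2} \left|{\omega}\right|} \sin{\left(5 \sqrt{2} \left|{\omega}\right| + \frac{\pi}{4} \right)}}{500}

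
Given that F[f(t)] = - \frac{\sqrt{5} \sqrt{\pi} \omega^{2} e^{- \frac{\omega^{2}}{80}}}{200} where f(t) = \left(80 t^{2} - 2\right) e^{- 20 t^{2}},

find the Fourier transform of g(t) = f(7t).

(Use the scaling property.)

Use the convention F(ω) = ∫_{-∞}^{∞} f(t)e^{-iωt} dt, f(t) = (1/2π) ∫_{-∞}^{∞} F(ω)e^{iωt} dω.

F[g](ω) = - \frac{\sqrt{5} \sqrt{\pi} \omega^{2} e^{- \frac{\omega^{2}}{3920}}}{68600}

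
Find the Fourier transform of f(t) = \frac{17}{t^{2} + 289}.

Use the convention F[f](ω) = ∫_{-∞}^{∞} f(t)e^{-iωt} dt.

F(ω) = \pi e^{- 17 \left|{\omega}\right|}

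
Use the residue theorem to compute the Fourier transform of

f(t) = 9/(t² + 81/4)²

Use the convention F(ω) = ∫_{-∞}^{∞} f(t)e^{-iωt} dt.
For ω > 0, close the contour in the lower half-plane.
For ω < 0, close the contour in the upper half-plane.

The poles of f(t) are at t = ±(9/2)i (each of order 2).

Let g(z) = f(z)e^{-iωz}; for large |z| the factor e^{-iωz} decays in the lower half-plane when ω > 0 and in the upper half-plane when ω < 0.

Case ω > 0 (lower half-plane, clockwise contour ⇒ F(ω) = -2πi·ΣRes):
  Res_{z = - \frac{9 i}{2}} g(z) = \frac{i \left(9 \omega + 2\right) e^{- \frac{9 \omega}{2}}}{81} (pole of order 2)
  F(ω) = -2πi·ΣRes = \frac{2 \pi \left(9 \omega + 2\right) e^{- \frac{9 \omega}{2}}}{81}

Case ω < 0 (upper half-plane, counterclockwise contour ⇒ F(ω) = +2πi·ΣRes):
  Res_{z = \frac{9 i}{2}} g(z) = \frac{i \left(9 \omega - 2\right) e^{\frac{9 \omega}{2}}}{81} (pole of order 2)
  F(ω) = 2πi·ΣRes = \frac{2 \pi \left(2 - 9 \omega\right) e^{\frac{9 \omega}{2}}}{81}

Both cases combine into a single formula in |ω|:

F(ω) = \frac{2 \pi \left(9 \left|{\omega}\right| + 2\right) e^{- \frac{9 \left|{\omega}\right|}{2}}}{81}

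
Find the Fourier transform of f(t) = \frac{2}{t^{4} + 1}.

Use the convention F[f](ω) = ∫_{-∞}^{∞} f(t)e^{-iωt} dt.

F(ω) = 2 \pi e^{- \frac{\sqrt{2} \left|{\omega}\right|}{2}} \sin{\left(\frac{\sqrt{2} \left|{\omega}\right|}{2} + \frac{\pi}{4} \right)}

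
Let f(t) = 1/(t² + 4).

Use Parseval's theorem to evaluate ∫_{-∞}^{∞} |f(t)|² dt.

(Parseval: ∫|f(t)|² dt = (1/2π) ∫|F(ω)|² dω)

∫|f(t)|² dt = \frac{\pi}{16}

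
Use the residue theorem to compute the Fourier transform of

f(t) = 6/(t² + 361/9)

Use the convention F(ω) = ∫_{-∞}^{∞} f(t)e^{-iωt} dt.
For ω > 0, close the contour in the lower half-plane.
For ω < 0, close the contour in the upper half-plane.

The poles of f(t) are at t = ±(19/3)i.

Let g(z) = f(z)e^{-iωz}; for large |z| the factor e^{-iωz} decays in the lower half-plane when ω > 0 and in the upper half-plane when ω < 0.

Case ω > 0 (lower half-plane, clockwise contour ⇒ F(ω) = -2πi·ΣRes):
  Res_{z = - \frac{19 i}{3}} g(z) = \frac{9 i e^{- \frac{19 \omega}{3}}}{19}
  F(ω) = -2πi·ΣRes = \frac{18 \pi e^{- \frac{19 \omega}{3}}}{19}

Case ω < 0 (upper half-plane, counterclockwise contour ⇒ F(ω) = +2πi·ΣRes):
  Res_{z = \frac{19 i}{3}} g(z) = - \frac{9 i e^{\frac{19 \omega}{3}}}{19}
  F(ω) = 2πi·ΣRes = \frac{18 \pi e^{\frac{19 \omega}{3}}}{19}

Both cases combine into a single formula in |ω|:

F(ω) = \frac{18 \pi e^{- \frac{19 \left|{\omega}\right|}{3}}}{19}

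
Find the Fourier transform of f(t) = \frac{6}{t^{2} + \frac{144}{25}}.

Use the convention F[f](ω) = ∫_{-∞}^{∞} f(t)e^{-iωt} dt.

F(ω) = \frac{5 \pi e^{- \frac{12 \left|{\omega}\right|}{5}}}{2}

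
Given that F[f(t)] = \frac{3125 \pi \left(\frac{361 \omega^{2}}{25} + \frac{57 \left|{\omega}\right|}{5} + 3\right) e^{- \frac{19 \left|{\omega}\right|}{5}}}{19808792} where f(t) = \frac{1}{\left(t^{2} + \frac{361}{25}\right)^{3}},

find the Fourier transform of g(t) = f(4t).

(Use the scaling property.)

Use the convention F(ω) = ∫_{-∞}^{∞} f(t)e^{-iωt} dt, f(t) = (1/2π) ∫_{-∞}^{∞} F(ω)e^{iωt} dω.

F[g](ω) = \frac{125 \pi \left(361 \omega^{2} + 1140 \left|{\omega}\right| + 1200\right) e^{- \frac{19 \left|{\omega}\right|}{20}}}{1267762688}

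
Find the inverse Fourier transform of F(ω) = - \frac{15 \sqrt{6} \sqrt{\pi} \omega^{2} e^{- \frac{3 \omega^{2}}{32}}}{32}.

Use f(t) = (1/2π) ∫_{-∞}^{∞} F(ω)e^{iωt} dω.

f(t) = 5 \left(\frac{32 t^{2}}{3} - 2\right) e^{- \frac{8 t^{2}}{3}}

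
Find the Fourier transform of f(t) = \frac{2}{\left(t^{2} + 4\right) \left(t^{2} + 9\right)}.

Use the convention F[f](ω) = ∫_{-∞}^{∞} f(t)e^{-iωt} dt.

F(ω) = \frac{\pi \left(3 e^{\left|{\omega}\right|} - 2\right) e^{- 3 \left|{\omega}\right|}}{15}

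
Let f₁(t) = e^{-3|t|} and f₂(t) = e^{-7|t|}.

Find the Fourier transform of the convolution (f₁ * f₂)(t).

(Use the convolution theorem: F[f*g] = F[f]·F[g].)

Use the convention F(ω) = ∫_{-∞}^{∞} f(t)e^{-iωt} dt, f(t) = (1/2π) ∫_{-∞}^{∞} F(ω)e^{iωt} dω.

F[f₁*f₂](ω) = \frac{84}{\left(\omega^{2} + 9\right) \left(\omega^{2} + 49\right)}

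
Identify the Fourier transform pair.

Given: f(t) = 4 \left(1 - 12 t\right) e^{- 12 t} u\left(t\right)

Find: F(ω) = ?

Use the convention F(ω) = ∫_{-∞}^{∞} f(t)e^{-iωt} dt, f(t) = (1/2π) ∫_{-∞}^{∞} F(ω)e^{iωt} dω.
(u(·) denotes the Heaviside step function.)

F(ω) = \frac{4 i \omega}{- \omega^{2} + 24 i \omega + 144}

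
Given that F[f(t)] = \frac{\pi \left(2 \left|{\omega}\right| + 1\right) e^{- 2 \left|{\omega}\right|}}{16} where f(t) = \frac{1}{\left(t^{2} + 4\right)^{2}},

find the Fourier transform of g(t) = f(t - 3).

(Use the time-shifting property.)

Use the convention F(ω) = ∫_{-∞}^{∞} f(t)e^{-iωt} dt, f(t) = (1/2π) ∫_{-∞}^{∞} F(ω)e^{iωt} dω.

F[g](ω) = \frac{\pi \left(2 \left|{\omega}\right| + 1\right) e^{- 3 i \omega - 2 \left|{\omega}\right|}}{16}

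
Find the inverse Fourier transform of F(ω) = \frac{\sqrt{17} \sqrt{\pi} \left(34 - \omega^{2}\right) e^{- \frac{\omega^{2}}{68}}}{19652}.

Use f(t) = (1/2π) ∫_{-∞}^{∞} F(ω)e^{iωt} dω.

f(t) = t^{2} e^{- 17 t^{2}}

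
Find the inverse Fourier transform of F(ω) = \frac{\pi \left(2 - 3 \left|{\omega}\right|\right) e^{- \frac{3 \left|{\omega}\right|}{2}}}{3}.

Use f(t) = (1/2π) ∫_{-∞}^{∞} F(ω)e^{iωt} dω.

f(t) = \frac{2 t^{2}}{\left(t^{2} + \frac{9}{4}\right)^{2}}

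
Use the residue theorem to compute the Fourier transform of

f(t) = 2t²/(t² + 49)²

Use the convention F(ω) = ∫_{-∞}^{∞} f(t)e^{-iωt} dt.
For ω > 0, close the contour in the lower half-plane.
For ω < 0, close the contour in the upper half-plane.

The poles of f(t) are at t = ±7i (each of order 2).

Let g(z) = f(z)e^{-iωz}; for large |z| the factor e^{-iωz} decays in the lower half-plane when ω > 0 and in the upper half-plane when ω < 0.

Case ω > 0 (lower half-plane, clockwise contour ⇒ F(ω) = -2πi·ΣRes):
  Res_{z = - 7 i} g(z) = \frac{i \left(1 - 7 \omega\right) e^{- 7 \omega}}{14} (pole of order 2)
  F(ω) = -2πi·ΣRes = \frac{\pi \left(1 - 7 \omega\right) e^{- 7 \omega}}{7}

Case ω < 0 (upper half-plane, counterclockwise contour ⇒ F(ω) = +2πi·ΣRes):
  Res_{z = 7 i} g(z) = \frac{i \left(- 7 \omega - 1\right) e^{7 \omega}}{14} (pole of order 2)
  F(ω) = 2πi·ΣRes = \frac{\pi \left(7 \omega + 1\right) e^{7 \omega}}{7}

Both cases combine into a single formula in |ω|:

F(ω) = \frac{\pi \left(1 - 7 \left|{\omega}\right|\right) e^{- 7 \left|{\omega}\right|}}{7}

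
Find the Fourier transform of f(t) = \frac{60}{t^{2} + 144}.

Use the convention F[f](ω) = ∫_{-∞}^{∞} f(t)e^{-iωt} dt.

F(ω) = 5 \pi e^{- 12 \left|{\omega}\right|}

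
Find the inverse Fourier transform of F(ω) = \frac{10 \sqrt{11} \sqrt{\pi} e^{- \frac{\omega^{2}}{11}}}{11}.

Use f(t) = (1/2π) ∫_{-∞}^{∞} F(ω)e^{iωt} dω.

f(t) = 5 e^{- \frac{11 t^{2}}{4}}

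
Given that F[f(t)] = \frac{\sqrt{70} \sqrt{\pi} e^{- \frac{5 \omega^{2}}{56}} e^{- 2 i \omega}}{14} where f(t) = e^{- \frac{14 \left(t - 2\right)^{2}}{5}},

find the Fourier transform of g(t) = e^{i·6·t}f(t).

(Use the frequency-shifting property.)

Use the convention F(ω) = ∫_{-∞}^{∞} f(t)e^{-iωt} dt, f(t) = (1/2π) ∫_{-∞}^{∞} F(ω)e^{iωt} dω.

F[g](ω) = \frac{\sqrt{70} \sqrt{\pi} e^{- \frac{\left(\omega - 6\right) \left(5 \omega - 30 + 112 i\right)}{56}}}{14}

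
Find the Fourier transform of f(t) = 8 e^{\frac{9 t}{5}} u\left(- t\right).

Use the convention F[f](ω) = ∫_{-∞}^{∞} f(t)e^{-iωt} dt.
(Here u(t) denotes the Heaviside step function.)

F(ω) = - \frac{40}{5 i \omega - 9}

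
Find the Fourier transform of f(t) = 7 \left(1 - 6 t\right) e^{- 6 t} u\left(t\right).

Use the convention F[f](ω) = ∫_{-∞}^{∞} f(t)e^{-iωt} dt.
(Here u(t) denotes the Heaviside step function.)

F(ω) = \frac{7 i \omega}{- \omega^{2} + 12 i \omega + 36}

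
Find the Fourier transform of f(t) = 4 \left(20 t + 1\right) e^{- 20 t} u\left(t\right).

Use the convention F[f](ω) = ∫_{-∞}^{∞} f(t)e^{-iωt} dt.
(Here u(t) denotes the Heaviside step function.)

F(ω) = \frac{4 \left(- i \omega - 40\right)}{\omega^{2} - 40 i \omega - 400}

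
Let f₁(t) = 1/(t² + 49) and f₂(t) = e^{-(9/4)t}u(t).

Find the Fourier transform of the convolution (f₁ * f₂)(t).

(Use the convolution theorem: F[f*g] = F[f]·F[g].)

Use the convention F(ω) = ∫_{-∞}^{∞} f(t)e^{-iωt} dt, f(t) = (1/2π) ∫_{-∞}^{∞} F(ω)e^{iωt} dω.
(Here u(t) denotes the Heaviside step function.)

F[f₁*f₂](ω) = \frac{4 \pi e^{- 7 \left|{\omega}\right|}}{7 \left(4 i \omega + 9\right)}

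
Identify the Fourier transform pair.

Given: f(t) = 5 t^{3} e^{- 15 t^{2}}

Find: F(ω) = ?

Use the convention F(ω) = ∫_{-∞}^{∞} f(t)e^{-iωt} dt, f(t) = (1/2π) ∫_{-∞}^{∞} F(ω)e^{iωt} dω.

F(ω) = \frac{\sqrt{15} i \sqrt{\pi} \omega \left(\omega^{2} - 90\right) e^{- \frac{\omega^{2}}{60}}}{81000}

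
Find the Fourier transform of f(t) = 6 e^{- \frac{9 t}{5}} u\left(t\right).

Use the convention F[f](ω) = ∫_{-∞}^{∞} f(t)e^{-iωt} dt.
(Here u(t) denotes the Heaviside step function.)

F(ω) = \frac{30}{5 i \omega + 9}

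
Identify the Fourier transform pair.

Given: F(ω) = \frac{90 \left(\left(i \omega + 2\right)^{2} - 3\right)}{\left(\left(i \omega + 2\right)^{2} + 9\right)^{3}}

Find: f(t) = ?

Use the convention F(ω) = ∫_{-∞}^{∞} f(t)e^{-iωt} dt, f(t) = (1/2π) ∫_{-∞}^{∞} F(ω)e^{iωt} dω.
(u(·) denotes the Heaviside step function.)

f(t) = 5 t^{2} e^{- 2 t} \sin{\left(3 t \right)} u\left(t\right)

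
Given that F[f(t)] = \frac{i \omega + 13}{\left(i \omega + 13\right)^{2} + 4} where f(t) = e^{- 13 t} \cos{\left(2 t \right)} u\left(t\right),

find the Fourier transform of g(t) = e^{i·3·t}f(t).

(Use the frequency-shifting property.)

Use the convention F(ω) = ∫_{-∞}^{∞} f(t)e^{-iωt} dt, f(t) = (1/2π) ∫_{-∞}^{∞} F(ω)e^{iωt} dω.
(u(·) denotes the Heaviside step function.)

F[g](ω) = \frac{i \left(\omega - 3\right) + 13}{\left(i \left(\omega - 3\right) + 13\right)^{2} + 4}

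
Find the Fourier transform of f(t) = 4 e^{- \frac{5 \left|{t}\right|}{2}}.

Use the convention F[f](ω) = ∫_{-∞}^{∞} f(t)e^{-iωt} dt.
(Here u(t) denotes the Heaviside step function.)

F(ω) = \frac{80}{4 \omega^{2} + 25}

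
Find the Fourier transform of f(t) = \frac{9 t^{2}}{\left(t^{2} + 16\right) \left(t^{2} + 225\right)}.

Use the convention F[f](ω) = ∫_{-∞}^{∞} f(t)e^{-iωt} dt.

F(ω) = \frac{9 \pi \left(15 - 4 e^{11 \left|{\omega}\right|}\right) e^{- 15 \left|{\omega}\right|}}{209}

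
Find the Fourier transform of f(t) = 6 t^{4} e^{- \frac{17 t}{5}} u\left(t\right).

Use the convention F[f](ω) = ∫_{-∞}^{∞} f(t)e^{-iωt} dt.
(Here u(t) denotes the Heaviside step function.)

F(ω) = \frac{450000}{\left(5 i \omega + 17\right)^{5}}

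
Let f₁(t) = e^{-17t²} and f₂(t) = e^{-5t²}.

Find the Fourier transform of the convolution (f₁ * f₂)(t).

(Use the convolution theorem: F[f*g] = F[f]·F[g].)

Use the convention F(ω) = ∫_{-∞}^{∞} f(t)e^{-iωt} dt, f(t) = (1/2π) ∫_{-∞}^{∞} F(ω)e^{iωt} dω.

F[f₁*f₂](ω) = \frac{\sqrt{85} \pi e^{- \frac{11 \omega^{2}}{170}}}{85}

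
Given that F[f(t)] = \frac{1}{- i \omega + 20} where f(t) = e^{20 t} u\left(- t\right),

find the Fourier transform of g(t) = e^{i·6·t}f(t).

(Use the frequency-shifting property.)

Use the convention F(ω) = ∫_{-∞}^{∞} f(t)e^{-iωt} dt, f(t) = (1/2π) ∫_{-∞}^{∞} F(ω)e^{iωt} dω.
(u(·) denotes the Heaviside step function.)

F[g](ω) = \frac{i}{\omega - 6 + 20 i}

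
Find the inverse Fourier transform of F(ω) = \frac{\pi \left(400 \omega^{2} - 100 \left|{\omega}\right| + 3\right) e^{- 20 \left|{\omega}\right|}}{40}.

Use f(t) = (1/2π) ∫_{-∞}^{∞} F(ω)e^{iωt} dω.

f(t) = \frac{4 t^{4}}{\left(t^{2} + 400\right)^{3}}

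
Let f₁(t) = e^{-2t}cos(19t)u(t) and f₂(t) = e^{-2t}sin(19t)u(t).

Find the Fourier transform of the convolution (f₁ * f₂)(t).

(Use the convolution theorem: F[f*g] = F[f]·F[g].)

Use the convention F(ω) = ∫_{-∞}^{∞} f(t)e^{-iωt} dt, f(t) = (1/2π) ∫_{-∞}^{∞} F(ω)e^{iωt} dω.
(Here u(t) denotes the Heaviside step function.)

F[f₁*f₂](ω) = \frac{19 \left(i \omega + 2\right)}{\left(\left(i \omega + 2\right)^{2} + 361\right)^{2}}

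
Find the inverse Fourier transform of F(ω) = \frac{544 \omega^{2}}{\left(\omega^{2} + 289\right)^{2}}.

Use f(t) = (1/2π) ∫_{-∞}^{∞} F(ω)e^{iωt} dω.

f(t) = 8 \left(1 - 17 \left|{t}\right|\right) e^{- 17 \left|{t}\right|}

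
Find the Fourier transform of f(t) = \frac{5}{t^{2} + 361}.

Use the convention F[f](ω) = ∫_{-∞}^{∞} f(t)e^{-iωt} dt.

F(ω) = \frac{5 \pi e^{- 19 \left|{\omega}\right|}}{19}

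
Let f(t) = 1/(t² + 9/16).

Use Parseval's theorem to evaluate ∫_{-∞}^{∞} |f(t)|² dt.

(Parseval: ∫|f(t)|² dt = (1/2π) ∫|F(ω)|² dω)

∫|f(t)|² dt = \frac{32 \pi}{27}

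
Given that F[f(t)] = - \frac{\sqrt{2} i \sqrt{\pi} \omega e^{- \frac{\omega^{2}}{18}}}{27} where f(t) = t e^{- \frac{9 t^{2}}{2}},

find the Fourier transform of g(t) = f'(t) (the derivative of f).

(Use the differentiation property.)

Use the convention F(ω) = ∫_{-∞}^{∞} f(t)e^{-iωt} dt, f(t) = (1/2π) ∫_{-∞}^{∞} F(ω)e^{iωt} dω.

F[g](ω) = \frac{\sqrt{2} \sqrt{\pi} \omega^{2} e^{- \frac{\omega^{2}}{18}}}{27}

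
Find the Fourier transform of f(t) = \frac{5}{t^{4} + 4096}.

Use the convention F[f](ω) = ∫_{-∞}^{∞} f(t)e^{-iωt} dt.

F(ω) = \frac{5 \pi e^{- 4 \sqrt{2} \left|{\omega}\right|} \sin{\left(4 \sqrt{2} \left|{\omega}\right| + \frac{\pi}{4} \right)}}{512}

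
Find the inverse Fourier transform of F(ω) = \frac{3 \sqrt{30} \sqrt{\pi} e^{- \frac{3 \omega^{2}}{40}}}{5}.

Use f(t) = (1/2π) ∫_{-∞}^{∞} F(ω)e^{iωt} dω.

f(t) = 6 e^{- \frac{10 t^{2}}{3}}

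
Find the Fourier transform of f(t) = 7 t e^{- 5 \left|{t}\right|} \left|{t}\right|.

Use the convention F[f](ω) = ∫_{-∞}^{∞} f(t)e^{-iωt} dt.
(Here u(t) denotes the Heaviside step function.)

F(ω) = \frac{28 i \omega \left(\omega^{2} - 75\right)}{\left(\omega^{2} + 25\right)^{3}}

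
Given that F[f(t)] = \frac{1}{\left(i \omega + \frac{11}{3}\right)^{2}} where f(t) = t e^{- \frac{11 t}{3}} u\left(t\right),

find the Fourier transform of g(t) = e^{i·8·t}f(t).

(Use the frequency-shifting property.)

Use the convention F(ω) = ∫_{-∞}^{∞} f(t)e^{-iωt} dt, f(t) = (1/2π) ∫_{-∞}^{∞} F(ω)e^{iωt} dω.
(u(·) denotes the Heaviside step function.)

F[g](ω) = \frac{9}{\left(3 i \left(\omega - 8\right) + 11\right)^{2}}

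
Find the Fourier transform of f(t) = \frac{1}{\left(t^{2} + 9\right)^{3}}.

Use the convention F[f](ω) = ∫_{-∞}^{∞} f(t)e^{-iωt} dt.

F(ω) = \frac{\pi \left(3 \omega^{2} + 3 \left|{\omega}\right| + 1\right) e^{- 3 \left|{\omega}\right|}}{648}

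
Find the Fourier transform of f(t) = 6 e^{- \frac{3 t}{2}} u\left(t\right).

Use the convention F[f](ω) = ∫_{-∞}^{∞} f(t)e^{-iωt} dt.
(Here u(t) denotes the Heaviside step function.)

F(ω) = \frac{12}{2 i \omega + 3}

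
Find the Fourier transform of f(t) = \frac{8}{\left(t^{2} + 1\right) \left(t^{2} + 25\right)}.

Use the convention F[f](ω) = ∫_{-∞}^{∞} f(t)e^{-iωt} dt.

F(ω) = \frac{\pi e^{- \left|{\omega}\right|}}{3} - \frac{\pi e^{- 5 \left|{\omega}\right|}}{15}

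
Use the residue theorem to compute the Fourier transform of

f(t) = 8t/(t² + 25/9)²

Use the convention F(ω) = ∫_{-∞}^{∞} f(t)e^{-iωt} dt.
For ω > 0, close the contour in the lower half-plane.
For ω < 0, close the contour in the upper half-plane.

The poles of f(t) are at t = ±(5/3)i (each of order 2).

Let g(z) = f(z)e^{-iωz}; for large |z| the factor e^{-iωz} decays in the lower half-plane when ω > 0 and in the upper half-plane when ω < 0.

Case ω > 0 (lower half-plane, clockwise contour ⇒ F(ω) = -2πi·ΣRes):
  Res_{z = - \frac{5 i}{3}} g(z) = \frac{6 \omega e^{- \frac{5 \omega}{3}}}{5} (pole of order 2)
  F(ω) = -2πi·ΣRes = - \frac{12 i \pi \omega e^{- \frac{5 \omega}{3}}}{5}

Case ω < 0 (upper half-plane, counterclockwise contour ⇒ F(ω) = +2πi·ΣRes):
  Res_{z = \frac{5 i}{3}} g(z) = - \frac{6 \omega e^{\frac{5 \omega}{3}}}{5} (pole of order 2)
  F(ω) = 2πi·ΣRes = - \frac{12 i \pi \omega e^{\frac{5 \omega}{3}}}{5}

Both cases combine into a single formula in |ω|:

F(ω) = - \frac{12 i \pi \omega e^{- \frac{5 \left|{\omega}\right|}{3}}}{5}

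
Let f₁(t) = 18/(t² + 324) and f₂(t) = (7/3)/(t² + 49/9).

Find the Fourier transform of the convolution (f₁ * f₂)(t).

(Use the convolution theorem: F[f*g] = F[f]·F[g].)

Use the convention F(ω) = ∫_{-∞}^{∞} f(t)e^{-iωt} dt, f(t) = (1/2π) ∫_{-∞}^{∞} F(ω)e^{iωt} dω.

F[f₁*f₂](ω) = \pi^{2} e^{- \frac{61 \left|{\omega}\right|}{3}}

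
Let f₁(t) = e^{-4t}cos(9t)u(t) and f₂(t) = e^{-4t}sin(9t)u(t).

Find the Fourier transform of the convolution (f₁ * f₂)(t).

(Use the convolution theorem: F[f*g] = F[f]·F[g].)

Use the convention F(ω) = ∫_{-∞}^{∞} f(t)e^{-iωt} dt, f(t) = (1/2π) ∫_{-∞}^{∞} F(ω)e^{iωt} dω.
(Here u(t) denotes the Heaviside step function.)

F[f₁*f₂](ω) = \frac{9 \left(i \omega + 4\right)}{\left(\left(i \omega + 4\right)^{2} + 81\right)^{2}}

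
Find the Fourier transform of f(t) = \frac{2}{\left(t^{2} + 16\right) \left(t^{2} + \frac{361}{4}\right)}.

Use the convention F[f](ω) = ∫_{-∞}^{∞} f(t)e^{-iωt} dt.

F(ω) = \frac{2 \pi e^{- 4 \left|{\omega}\right|}}{297} - \frac{16 \pi e^{- \frac{19 \left|{\omega}\right|}{2}}}{5643}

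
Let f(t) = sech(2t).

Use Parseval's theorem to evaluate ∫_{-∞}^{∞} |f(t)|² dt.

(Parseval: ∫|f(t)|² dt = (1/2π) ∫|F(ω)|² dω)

∫|f(t)|² dt = 1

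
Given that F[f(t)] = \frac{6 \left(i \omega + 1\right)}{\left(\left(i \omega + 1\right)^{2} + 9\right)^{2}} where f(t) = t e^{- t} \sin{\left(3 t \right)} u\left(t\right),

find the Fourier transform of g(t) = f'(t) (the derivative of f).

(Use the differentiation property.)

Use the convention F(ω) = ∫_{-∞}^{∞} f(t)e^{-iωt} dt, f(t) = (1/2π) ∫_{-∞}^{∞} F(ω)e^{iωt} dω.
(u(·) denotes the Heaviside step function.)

F[g](ω) = \frac{6 i \omega \left(i \omega + 1\right)}{\left(\left(i \omega + 1\right)^{2} + 9\right)^{2}}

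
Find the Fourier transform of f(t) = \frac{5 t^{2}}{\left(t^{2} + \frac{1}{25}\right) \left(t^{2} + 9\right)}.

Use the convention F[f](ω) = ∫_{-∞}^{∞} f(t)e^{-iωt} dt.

F(ω) = \frac{375 \pi e^{- 3 \left|{\omega}\right|}}{224} - \frac{25 \pi e^{- \frac{\left|{\omega}\right|}{5}}}{224}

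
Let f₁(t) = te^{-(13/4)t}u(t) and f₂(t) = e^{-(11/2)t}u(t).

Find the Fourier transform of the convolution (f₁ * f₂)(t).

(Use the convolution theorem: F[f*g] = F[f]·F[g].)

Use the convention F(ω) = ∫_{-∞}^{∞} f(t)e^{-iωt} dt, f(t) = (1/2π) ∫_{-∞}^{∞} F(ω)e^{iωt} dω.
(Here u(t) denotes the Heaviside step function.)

F[f₁*f₂](ω) = \frac{32}{\left(2 i \omega + 11\right) \left(4 i \omega + 13\right)^{2}}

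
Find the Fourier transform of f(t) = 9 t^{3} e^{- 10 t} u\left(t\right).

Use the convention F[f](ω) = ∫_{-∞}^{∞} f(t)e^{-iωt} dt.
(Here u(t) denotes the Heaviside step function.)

F(ω) = \frac{54}{\left(i \omega + 10\right)^{4}}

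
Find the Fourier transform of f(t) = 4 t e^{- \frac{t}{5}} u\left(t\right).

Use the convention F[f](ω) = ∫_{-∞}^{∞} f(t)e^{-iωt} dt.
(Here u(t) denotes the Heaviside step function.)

F(ω) = \frac{100}{\left(5 i \omega + 1\right)^{2}}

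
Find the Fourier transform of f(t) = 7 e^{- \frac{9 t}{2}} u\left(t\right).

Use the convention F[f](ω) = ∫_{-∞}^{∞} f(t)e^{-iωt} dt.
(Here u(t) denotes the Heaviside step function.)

F(ω) = \frac{14}{2 i \omega + 9}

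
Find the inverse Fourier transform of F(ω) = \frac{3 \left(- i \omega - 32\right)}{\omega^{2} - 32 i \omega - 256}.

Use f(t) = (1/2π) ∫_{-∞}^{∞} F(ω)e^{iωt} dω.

f(t) = 3 \left(16 t + 1\right) e^{- 16 t} u\left(t\right)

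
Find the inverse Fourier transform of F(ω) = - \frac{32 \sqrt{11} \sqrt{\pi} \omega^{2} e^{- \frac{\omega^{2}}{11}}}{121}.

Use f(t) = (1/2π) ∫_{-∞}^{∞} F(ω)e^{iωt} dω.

f(t) = 4 \left(11 t^{2} - 2\right) e^{- \frac{11 t^{2}}{4}}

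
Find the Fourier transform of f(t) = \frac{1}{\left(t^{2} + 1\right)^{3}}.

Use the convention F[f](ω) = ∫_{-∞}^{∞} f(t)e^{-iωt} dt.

F(ω) = \frac{\pi \left(\omega^{2} + 3 \left|{\omega}\right| + 3\right) e^{- \left|{\omega}\right|}}{8}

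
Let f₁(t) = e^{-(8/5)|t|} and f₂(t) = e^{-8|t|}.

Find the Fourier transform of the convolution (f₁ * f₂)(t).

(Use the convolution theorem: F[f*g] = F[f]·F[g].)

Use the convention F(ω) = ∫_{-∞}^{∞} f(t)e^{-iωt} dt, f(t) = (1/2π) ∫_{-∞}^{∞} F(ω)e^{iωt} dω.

F[f₁*f₂](ω) = \frac{1280}{\left(\omega^{2} + 64\right) \left(25 \omega^{2} + 64\right)}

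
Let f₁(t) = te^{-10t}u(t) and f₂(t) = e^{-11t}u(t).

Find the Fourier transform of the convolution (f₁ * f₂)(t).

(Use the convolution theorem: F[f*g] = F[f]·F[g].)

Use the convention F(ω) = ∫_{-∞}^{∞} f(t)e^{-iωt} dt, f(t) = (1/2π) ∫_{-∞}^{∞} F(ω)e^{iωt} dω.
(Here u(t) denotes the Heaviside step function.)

F[f₁*f₂](ω) = \frac{1}{\left(i \omega + 10\right)^{2} \left(i \omega + 11\right)}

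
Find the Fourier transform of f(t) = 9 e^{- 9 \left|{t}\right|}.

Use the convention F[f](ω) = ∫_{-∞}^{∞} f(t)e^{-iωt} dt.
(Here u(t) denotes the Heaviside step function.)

F(ω) = \frac{162}{\omega^{2} + 81}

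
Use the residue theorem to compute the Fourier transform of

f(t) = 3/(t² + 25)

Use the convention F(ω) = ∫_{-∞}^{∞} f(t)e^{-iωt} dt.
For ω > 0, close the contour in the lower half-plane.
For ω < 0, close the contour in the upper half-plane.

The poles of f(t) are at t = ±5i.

Let g(z) = f(z)e^{-iωz}; for large |z| the factor e^{-iωz} decays in the lower half-plane when ω > 0 and in the upper half-plane when ω < 0.

Case ω > 0 (lower half-plane, clockwise contour ⇒ F(ω) = -2πi·ΣRes):
  Res_{z = - 5 i} g(z) = \frac{3 i e^{- 5 \omega}}{10}
  F(ω) = -2πi·ΣRes = \frac{3 \pi e^{- 5 \omega}}{5}

Case ω < 0 (upper half-plane, counterclockwise contour ⇒ F(ω) = +2πi·ΣRes):
  Res_{z = 5 i} g(z) = - \frac{3 i e^{5 \omega}}{10}
  F(ω) = 2πi·ΣRes = \frac{3 \pi e^{5 \omega}}{5}

Both cases combine into a single formula in |ω|:

F(ω) = \frac{3 \pi e^{- 5 \left|{\omega}\right|}}{5}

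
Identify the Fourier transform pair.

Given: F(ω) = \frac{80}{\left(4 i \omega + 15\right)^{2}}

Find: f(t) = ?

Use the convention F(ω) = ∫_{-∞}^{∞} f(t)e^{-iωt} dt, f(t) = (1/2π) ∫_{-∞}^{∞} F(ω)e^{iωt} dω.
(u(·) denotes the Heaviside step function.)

f(t) = 5 t e^{- \frac{15 t}{4}} u\left(t\right)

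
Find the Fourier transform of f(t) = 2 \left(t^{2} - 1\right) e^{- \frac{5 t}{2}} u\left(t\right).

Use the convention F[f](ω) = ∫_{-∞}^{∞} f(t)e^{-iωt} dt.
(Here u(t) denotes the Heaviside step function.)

F(ω) = \frac{4 \left(16 i \omega - \left(2 i \omega + 5\right)^{3} + 40\right)}{\left(2 i \omega + 5\right)^{4}}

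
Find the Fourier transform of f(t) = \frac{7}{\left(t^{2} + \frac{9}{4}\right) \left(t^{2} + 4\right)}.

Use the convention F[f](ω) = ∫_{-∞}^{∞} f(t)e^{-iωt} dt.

F(ω) = - 2 \pi e^{- 2 \left|{\omega}\right|} + \frac{8 \pi e^{- \frac{3 \left|{\omega}\right|}{2}}}{3}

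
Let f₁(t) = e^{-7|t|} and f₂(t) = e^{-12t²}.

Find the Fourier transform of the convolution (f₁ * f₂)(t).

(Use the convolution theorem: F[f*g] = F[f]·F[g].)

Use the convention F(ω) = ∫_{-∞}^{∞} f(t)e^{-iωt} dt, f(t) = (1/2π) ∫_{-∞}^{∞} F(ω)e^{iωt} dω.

F[f₁*f₂](ω) = \frac{7 \sqrt{3} \sqrt{\pi} e^{- \frac{\omega^{2}}{48}}}{3 \left(\omega^{2} + 49\right)}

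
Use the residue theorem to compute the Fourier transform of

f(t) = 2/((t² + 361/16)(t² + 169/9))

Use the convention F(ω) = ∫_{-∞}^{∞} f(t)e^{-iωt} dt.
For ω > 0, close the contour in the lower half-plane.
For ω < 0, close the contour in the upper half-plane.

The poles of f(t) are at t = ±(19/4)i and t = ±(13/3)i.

Let g(z) = f(z)e^{-iωz}; for large |z| the factor e^{-iωz} decays in the lower half-plane when ω > 0 and in the upper half-plane when ω < 0.

Case ω > 0 (lower half-plane, clockwise contour ⇒ F(ω) = -2πi·ΣRes):
  Res_{z = - \frac{19 i}{4}} g(z) = - \frac{576 i e^{- \frac{19 \omega}{4}}}{10355}
  Res_{z = - \frac{13 i}{3}} g(z) = \frac{432 i e^{- \frac{13 \omega}{3}}}{7085}
  F(ω) = -2πi·ΣRes = \frac{864 \pi e^{- \frac{13 \omega}{3}}}{7085} - \frac{1152 \pi e^{- \frac{19 \omega}{4}}}{10355}

Case ω < 0 (upper half-plane, counterclockwise contour ⇒ F(ω) = +2πi·ΣRes):
  Res_{z = \frac{19 i}{4}} g(z) = \frac{576 i e^{\frac{19 \omega}{4}}}{10355}
  Res_{z = \frac{13 i}{3}} g(z) = - \frac{432 i e^{\frac{13 \omega}{3}}}{7085}
  F(ω) = 2πi·ΣRes = \frac{288 \pi \left(- 52 e^{\frac{19 \omega}{4}} + 57 e^{\frac{13 \omega}{3}}\right)}{134615}

Both cases combine into a single formula in |ω|:

F(ω) = \frac{864 \pi e^{- \frac{13 \left|{\omega}\right|}{3}}}{7085} - \frac{1152 \pi e^{- \frac{19 \left|{\omega}\right|}{4}}}{10355}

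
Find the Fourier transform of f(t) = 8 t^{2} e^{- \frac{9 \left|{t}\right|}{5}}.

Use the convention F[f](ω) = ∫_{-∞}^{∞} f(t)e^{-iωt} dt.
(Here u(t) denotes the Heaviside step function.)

F(ω) = \frac{108000 \left(27 - 25 \omega^{2}\right)}{\left(25 \omega^{2} + 81\right)^{3}}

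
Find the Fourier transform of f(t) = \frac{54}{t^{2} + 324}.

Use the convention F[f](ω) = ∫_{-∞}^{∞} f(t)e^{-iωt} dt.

F(ω) = 3 \pi e^{- 18 \left|{\omega}\right|}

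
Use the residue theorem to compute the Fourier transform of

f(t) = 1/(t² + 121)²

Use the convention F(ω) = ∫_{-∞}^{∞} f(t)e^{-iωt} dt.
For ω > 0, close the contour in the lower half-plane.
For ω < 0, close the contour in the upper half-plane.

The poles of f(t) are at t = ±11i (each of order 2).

Let g(z) = f(z)e^{-iωz}; for large |z| the factor e^{-iωz} decays in the lower half-plane when ω > 0 and in the upper half-plane when ω < 0.

Case ω > 0 (lower half-plane, clockwise contour ⇒ F(ω) = -2πi·ΣRes):
  Res_{z = - 11 i} g(z) = \frac{i \left(11 \omega + 1\right) e^{- 11 \omega}}{5324} (pole of order 2)
  F(ω) = -2πi·ΣRes = \frac{\pi \left(11 \omega + 1\right) e^{- 11 \omega}}{2662}

Case ω < 0 (upper half-plane, counterclockwise contour ⇒ F(ω) = +2πi·ΣRes):
  Res_{z = 11 i} g(z) = \frac{i \left(11 \omega - 1\right) e^{11 \omega}}{5324} (pole of order 2)
  F(ω) = 2πi·ΣRes = \frac{\pi \left(1 - 11 \omega\right) e^{11 \omega}}{2662}

Both cases combine into a single formula in |ω|:

F(ω) = \frac{\pi \left(11 \left|{\omega}\right| + 1\right) e^{- 11 \left|{\omega}\right|}}{2662}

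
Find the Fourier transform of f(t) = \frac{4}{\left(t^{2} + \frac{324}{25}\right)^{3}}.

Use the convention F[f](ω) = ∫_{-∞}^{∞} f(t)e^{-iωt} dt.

F(ω) = \frac{125 \pi \left(108 \omega^{2} + 90 \left|{\omega}\right| + 25\right) e^{- \frac{18 \left|{\omega}\right|}{5}}}{1259712}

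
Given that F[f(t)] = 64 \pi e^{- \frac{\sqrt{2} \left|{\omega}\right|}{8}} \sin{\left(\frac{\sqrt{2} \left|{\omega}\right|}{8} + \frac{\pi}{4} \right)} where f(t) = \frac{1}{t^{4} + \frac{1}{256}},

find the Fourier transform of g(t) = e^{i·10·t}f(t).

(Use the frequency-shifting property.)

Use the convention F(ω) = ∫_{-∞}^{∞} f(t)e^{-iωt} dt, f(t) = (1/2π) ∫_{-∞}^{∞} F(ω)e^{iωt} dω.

F[g](ω) = 64 \pi e^{- \frac{\sqrt{2} \left|{\omega - 10}\right|}{8}} \sin{\left(\frac{\sqrt{2} \left|{\omega - 10}\right|}{8} + \frac{\pi}{4} \right)}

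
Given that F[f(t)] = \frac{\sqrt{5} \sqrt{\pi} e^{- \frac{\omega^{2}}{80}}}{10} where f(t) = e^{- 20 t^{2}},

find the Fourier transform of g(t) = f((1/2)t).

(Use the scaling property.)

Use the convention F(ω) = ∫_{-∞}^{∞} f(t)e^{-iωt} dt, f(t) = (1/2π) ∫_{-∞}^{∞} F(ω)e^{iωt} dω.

F[g](ω) = \frac{\sqrt{5} \sqrt{\pi} e^{- \frac{\omega^{2}}{20}}}{5}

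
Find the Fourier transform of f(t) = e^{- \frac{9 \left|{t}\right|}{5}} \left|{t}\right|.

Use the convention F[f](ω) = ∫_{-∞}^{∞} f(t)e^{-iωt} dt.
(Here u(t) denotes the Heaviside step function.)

F(ω) = \frac{50 \left(81 - 25 \omega^{2}\right)}{\left(25 \omega^{2} + 81\right)^{2}}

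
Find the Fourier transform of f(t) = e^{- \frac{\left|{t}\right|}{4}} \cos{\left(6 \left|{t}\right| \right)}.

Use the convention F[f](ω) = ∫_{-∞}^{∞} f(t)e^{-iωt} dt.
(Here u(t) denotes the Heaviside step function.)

F(ω) = \frac{8 \left(16 \omega^{2} + 577\right)}{256 \omega^{4} - 18400 \omega^{2} + 332929}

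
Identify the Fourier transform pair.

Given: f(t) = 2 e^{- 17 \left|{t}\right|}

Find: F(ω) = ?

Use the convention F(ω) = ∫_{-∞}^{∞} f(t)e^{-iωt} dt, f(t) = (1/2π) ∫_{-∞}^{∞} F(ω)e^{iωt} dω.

F(ω) = \frac{68}{\omega^{2} + 289}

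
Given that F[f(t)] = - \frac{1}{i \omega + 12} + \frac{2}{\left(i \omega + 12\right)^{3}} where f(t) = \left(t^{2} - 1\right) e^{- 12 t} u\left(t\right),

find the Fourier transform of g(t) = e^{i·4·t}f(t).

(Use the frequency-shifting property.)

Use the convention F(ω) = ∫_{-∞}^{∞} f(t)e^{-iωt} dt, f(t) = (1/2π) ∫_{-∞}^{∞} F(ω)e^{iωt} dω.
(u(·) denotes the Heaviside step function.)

F[g](ω) = \frac{2 i \left(\omega - 4\right) - \left(i \left(\omega - 4\right) + 12\right)^{3} + 24}{\left(i \left(\omega - 4\right) + 12\right)^{4}}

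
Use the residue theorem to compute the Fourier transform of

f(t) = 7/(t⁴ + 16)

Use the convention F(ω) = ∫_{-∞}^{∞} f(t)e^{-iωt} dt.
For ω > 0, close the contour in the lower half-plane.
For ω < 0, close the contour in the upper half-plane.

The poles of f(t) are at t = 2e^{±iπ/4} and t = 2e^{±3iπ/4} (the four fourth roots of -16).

Let g(z) = f(z)e^{-iωz}; for large |z| the factor e^{-iωz} decays in the lower half-plane when ω > 0 and in the upper half-plane when ω < 0.

Case ω > 0 (lower half-plane, clockwise contour ⇒ F(ω) = -2πi·ΣRes):
  Res_{z = - \sqrt{2} - \sqrt{2} i} g(z) = \frac{7 \sqrt{2} i \left(1 - i\right) e^{\sqrt{2} \omega \left(-1 + i\right)}}{64}
  Res_{z = \sqrt{2} - \sqrt{2} i} g(z) = \frac{7 \sqrt{2} i \left(1 + i\right) e^{- \sqrt{2} \omega \left(1 + i\right)}}{64}
  F(ω) = -2πi·ΣRes = \frac{7 \sqrt{2} \pi \left(1 - i\right) \left(e^{2 \sqrt{2} i \omega} + i\right) e^{- \sqrt{2} \omega \left(1 + i\right)}}{32} = \frac{7 \pi e^{- \sqrt{2} \omega} \sin{\left(\sqrt{2} \omega + \frac{\pi}{4} \right)}}{8}

Case ω < 0 (upper half-plane, counterclockwise contour ⇒ F(ω) = +2πi·ΣRes):
  Res_{z = \sqrt{2} + \sqrt{2} i} g(z) = \frac{7 \sqrt{2} i \left(-1 + i\right) e^{\sqrt{2} \omega \left(1 - i\right)}}{64}
  Res_{z = - \sqrt{2} + \sqrt{2} i} g(z) = \frac{7 \sqrt{2} \left(1 - i\right) e^{\sqrt{2} \omega \left(1 + i\right)}}{64}
  F(ω) = 2πi·ΣRes = - \frac{7 \sqrt{2} i \pi \left(i \left(1 - i\right) e^{\sqrt{2} \omega \left(1 - i\right)} - \left(1 - i\right) e^{\sqrt{2} \omega \left(1 + i\right)}\right)}{32} = \frac{7 \pi e^{\sqrt{2} \omega} \cos{\left(\sqrt{2} \omega + \frac{\pi}{4} \right)}}{8}

Both cases combine into a single formula in |ω|:

F(ω) = \frac{7 \pi e^{- \sqrt{2} \left|{\omega}\right|} \sin{\left(\sqrt{2} \left|{\omega}\right| + \frac{\pi}{4} \right)}}{8}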